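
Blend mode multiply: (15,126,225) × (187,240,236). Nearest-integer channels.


Multiply: C = A×B/255, rounded to nearest integer
R: 15×187/255 = 2805/255 ≈ 11.000 → 11
G: 126×240/255 = 30240/255 ≈ 118.588 → 119
B: 225×236/255 = 53100/255 ≈ 208.235 → 208
= RGB(11, 119, 208)


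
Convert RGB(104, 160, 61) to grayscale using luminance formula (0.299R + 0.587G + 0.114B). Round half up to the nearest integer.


Gray = 0.299×R + 0.587×G + 0.114×B
Gray = 0.299×104 + 0.587×160 + 0.114×61
Gray = 31.096 + 93.920 + 6.954
Gray = 131.970 → round half up → 132
Gray = 132


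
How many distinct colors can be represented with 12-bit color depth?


Colors = 2^bits = 2^12
= 4,096 colors


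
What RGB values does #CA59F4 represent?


CA → 202 (R)
59 → 89 (G)
F4 → 244 (B)
= RGB(202, 89, 244)


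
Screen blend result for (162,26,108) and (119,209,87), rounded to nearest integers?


Screen: C = 255 - (255-A)×(255-B)/255, rounded to nearest integer
R: 255 - (255-162)×(255-119)/255 = 255 - 12648/255 ≈ 255 - 49.600 = 205.400 → 205
G: 255 - (255-26)×(255-209)/255 = 255 - 10534/255 ≈ 255 - 41.310 = 213.690 → 214
B: 255 - (255-108)×(255-87)/255 = 255 - 24696/255 ≈ 255 - 96.847 = 158.153 → 158
= RGB(205, 214, 158)


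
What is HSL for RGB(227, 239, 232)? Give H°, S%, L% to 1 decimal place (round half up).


Normalize: R'=227/255≈0.8902, G'=239/255≈0.9373, B'=232/255≈0.9098
Max=239/255, Min=227/255, Δ=Max-Min=12/255
L = (Max+Min)/2 = (239+227)/510 = 466/510 = 0.91372… → L = 91.4%
L > 0.5 → S = Δ/(2-Max-Min) = 12/(510-239-227) = 12/44 = 0.27272… → S = 27.3%
(the 1/255 factors cancel in S and H, so raw channel differences can be used)
Max is G' → H = 60 × ((B-R)/Δ + 2) = 60 × ((232-227)/12 + 2)
  5/12 + 2 = 0.4166… + 2 = 2.4166…
  H = 60 × 2.4166… = 145° → H = 145.0°
= HSL(145.0°, 27.3%, 91.4%)


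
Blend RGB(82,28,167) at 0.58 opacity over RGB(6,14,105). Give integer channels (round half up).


C = α×F + (1-α)×B, with 1-α = 0.42
R: 0.58×82 + 0.42×6 = 47.56 + 2.52 = 50.08 → 50
G: 0.58×28 + 0.42×14 = 16.24 + 5.88 = 22.12 → 22
B: 0.58×167 + 0.42×105 = 96.86 + 44.10 = 140.96 → 141
= RGB(50, 22, 141)


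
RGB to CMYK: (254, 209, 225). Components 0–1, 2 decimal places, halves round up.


R'=254/255≈0.9961, G'=209/255≈0.8196, B'=225/255≈0.8824
K = 1 - max(R',G',B') = 1 - 254/255 = 1/255 = 0.00392… → 0.00
(1-R'-K)/(1-K) simplifies to (max-R)/max with max = 254:
C = (254-254)/254 = 0/254 = 0 → 0.00
M = (254-209)/254 = 45/254 = 0.17716… → 0.18
Y = (254-225)/254 = 29/254 = 0.11417… → 0.11
= CMYK(0.00, 0.18, 0.11, 0.00)


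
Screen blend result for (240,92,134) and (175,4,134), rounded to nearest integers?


Screen: C = 255 - (255-A)×(255-B)/255, rounded to nearest integer
R: 255 - (255-240)×(255-175)/255 = 255 - 1200/255 ≈ 255 - 4.706 = 250.294 → 250
G: 255 - (255-92)×(255-4)/255 = 255 - 40913/255 ≈ 255 - 160.443 = 94.557 → 95
B: 255 - (255-134)×(255-134)/255 = 255 - 14641/255 ≈ 255 - 57.416 = 197.584 → 198
= RGB(250, 95, 198)


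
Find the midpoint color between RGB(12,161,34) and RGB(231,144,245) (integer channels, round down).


Midpoint: each channel = ⌊(C₁+C₂)/2⌋
R: ⌊(12+231)/2⌋ = 121
G: ⌊(161+144)/2⌋ = 152
B: ⌊(34+245)/2⌋ = 139
= RGB(121, 152, 139)


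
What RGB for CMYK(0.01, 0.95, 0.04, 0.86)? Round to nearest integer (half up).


R = 255 × (1-C) × (1-K) = 255 × 0.99 × 0.14 = 35.343 → 35
G = 255 × (1-M) × (1-K) = 255 × 0.05 × 0.14 = 1.785 → 2
B = 255 × (1-Y) × (1-K) = 255 × 0.96 × 0.14 = 34.272 → 34
= RGB(35, 2, 34)


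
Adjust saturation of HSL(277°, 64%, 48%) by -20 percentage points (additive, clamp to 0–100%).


Original S = 64%
Adjustment = -20 percentage points
New S = 64 + (-20) = 44
Clamp to [0, 100] → 44
= HSL(277°, 44%, 48%)


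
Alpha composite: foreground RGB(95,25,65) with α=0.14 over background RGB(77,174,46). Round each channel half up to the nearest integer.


C = α×F + (1-α)×B, with 1-α = 0.86
R: 0.14×95 + 0.86×77 = 13.30 + 66.22 = 79.52 → 80
G: 0.14×25 + 0.86×174 = 3.50 + 149.64 = 153.14 → 153
B: 0.14×65 + 0.86×46 = 9.10 + 39.56 = 48.66 → 49
= RGB(80, 153, 49)


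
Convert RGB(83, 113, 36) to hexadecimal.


R = 83 → 53 (hex)
G = 113 → 71 (hex)
B = 36 → 24 (hex)
Hex = #537124


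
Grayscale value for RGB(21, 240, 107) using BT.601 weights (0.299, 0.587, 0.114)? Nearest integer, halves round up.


Gray = 0.299×R + 0.587×G + 0.114×B
Gray = 0.299×21 + 0.587×240 + 0.114×107
Gray = 6.279 + 140.880 + 12.198
Gray = 159.357 → round half up → 159
Gray = 159


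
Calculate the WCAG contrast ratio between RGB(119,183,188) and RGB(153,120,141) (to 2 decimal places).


Linearize each sRGB channel c=v/255: c/12.92 if c ≤ 0.04045 else ((c+0.055)/1.055)^2.4
L = 0.2126×R_lin + 0.7152×G_lin + 0.0722×B_lin
Color 1 (119,183,188):
  R=119: 119/255≈0.4667 > 0.04045 → ((0.4667+0.055)/1.055)^2.4 ≈ 0.18447
  G=183: 183/255≈0.7176 > 0.04045 → ((0.7176+0.055)/1.055)^2.4 ≈ 0.47353
  B=188: 188/255≈0.7373 > 0.04045 → ((0.7373+0.055)/1.055)^2.4 ≈ 0.50289
  L1 = 0.2126×0.18447 + 0.7152×0.47353 + 0.0722×0.50289 ≈ 0.41420
Color 2 (153,120,141):
  R=153: 153/255≈0.6000 > 0.04045 → ((0.6000+0.055)/1.055)^2.4 ≈ 0.31855
  G=120: 120/255≈0.4706 > 0.04045 → ((0.4706+0.055)/1.055)^2.4 ≈ 0.18782
  B=141: 141/255≈0.5529 > 0.04045 → ((0.5529+0.055)/1.055)^2.4 ≈ 0.26636
  L2 = 0.2126×0.31855 + 0.7152×0.18782 + 0.0722×0.26636 ≈ 0.22128
Lighter = 0.41420, Darker = 0.22128
Ratio = (L_lighter + 0.05) / (L_darker + 0.05)
Ratio = (0.41420 + 0.05) / (0.22128 + 0.05) = 0.46420 / 0.27128 ≈ 1.7111
Ratio ≈ 1.71:1


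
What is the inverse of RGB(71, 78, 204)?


Invert: (255-R, 255-G, 255-B)
R: 255-71 = 184
G: 255-78 = 177
B: 255-204 = 51
= RGB(184, 177, 51)


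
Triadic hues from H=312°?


Triadic: equally spaced at 120° intervals
H1 = 312°
H2 = (312 + 120) mod 360 = 72°
H3 = (312 + 240) mod 360 = 192°
Triadic = 312°, 72°, 192°


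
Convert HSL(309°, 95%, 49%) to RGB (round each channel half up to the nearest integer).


H=309°, S=0.95, L=0.49
C = (1-|2L-1|)×S = (1-|-0.02|)×0.95 = 0.931
H' = H/60 = 309/60 ≈ 5.1500; X = C×(1-|H' mod 2 - 1|) = 0.79135
m = L - C/2 = 0.49 - 0.4655 = 0.0245
Sector ⌊H'⌋ = 5 → (R',G',B') = (0.931, 0.0, 0.79135)
RGB = ((R'+m)×255, (G'+m)×255, (B'+m)×255) = (243.6525, 6.2475, 208.04175)
Round half up → RGB(244, 6, 208)


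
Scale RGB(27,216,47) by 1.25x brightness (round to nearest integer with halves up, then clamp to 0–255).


Multiply each channel by 1.25, round half up, clamp to [0, 255]
R: 27×1.25 = 33.75 → round → 34
G: 216×1.25 = 270 → clamp → 255
B: 47×1.25 = 58.75 → round → 59
= RGB(34, 255, 59)


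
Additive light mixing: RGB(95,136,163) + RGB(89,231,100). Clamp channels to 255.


Additive: each channel = min(255, C₁+C₂)
R: 95+89 = 184 → 184
G: 136+231 = 367 → 255
B: 163+100 = 263 → 255
= RGB(184, 255, 255)


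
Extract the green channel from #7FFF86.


Color: #7FFF86
R = 7F = 127
G = FF = 255
B = 86 = 134
Green = 255


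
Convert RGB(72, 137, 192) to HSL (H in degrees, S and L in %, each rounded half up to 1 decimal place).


Normalize: R'=72/255≈0.2824, G'=137/255≈0.5373, B'=192/255≈0.7529
Max=192/255, Min=72/255, Δ=Max-Min=120/255
L = (Max+Min)/2 = (192+72)/510 = 264/510 = 0.51764… → L = 51.8%
L > 0.5 → S = Δ/(2-Max-Min) = 120/(510-192-72) = 120/246 = 0.48780… → S = 48.8%
(the 1/255 factors cancel in S and H, so raw channel differences can be used)
Max is B' → H = 60 × ((R-G)/Δ + 4) = 60 × ((72-137)/120 + 4)
  -65/120 + 4 = -0.5416… + 4 = 3.4583…
  H = 60 × 3.4583… = 207.5° → H = 207.5°
= HSL(207.5°, 48.8%, 51.8%)


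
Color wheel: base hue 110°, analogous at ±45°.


Base hue: 110°
Left analog: (110 - 45) mod 360 = 65°
Right analog: (110 + 45) mod 360 = 155°
Analogous hues = 65° and 155°


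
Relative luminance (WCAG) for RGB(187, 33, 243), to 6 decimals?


Linearize each channel (sRGB transfer function): c = v/255; c_lin = c/12.92 if c ≤ 0.04045, else ((c+0.055)/1.055)^2.4
  R: 187/255 ≈ 0.733333 > 0.04045 → ((0.733333+0.055)/1.055)^2.4 ≈ 0.496933
  G: 33/255 ≈ 0.129412 > 0.04045 → ((0.129412+0.055)/1.055)^2.4 ≈ 0.015209
  B: 243/255 ≈ 0.952941 > 0.04045 → ((0.952941+0.055)/1.055)^2.4 ≈ 0.896269
R_lin = 0.496933, G_lin = 0.015209, B_lin = 0.896269
L = 0.2126×R + 0.7152×G + 0.0722×B
L = 0.2126×0.496933 + 0.7152×0.015209 + 0.0722×0.896269
L ≈ 0.181236


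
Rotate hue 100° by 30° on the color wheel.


New hue = (H + rotation) mod 360
New hue = (100 + 30) mod 360
= 130 mod 360
= 130°


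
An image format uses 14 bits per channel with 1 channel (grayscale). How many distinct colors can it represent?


Total bits = 14 bits/channel × 1 channels = 14 bits
Distinct colors = 2^14
= 16,384 colors


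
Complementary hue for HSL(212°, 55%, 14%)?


Complement = opposite side of color wheel = hue + 180°
H' = (212 + 180) mod 360 = 32°
S and L unchanged.
= HSL(32°, 55%, 14%)


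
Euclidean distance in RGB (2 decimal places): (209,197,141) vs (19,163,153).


d = √[(R₁-R₂)² + (G₁-G₂)² + (B₁-B₂)²]
d = √[(209-19)² + (197-163)² + (141-153)²]
d = √[36100 + 1156 + 144]
d = √37400
d ≈ 193.39


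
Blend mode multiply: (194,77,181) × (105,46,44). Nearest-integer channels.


Multiply: C = A×B/255, rounded to nearest integer
R: 194×105/255 = 20370/255 ≈ 79.882 → 80
G: 77×46/255 = 3542/255 ≈ 13.890 → 14
B: 181×44/255 = 7964/255 ≈ 31.231 → 31
= RGB(80, 14, 31)


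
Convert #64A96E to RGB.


64 → 100 (R)
A9 → 169 (G)
6E → 110 (B)
= RGB(100, 169, 110)


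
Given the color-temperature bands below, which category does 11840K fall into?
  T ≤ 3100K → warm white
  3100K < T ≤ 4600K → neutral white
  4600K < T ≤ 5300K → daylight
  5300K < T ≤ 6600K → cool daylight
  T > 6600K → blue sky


Temperature: 11840K
11840K > 6600K → blue sky
Classification: blue sky


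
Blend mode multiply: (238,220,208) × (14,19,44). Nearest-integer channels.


Multiply: C = A×B/255, rounded to nearest integer
R: 238×14/255 = 3332/255 ≈ 13.067 → 13
G: 220×19/255 = 4180/255 ≈ 16.392 → 16
B: 208×44/255 = 9152/255 ≈ 35.890 → 36
= RGB(13, 16, 36)


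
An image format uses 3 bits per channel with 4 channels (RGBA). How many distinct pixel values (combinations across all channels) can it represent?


Total bits = 3 bits/channel × 4 channels = 12 bits
Distinct pixel values = 2^12
= 4,096 pixel values


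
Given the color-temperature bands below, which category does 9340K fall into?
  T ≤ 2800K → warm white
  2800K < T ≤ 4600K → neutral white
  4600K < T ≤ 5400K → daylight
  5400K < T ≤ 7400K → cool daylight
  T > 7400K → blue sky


Temperature: 9340K
9340K > 7400K → blue sky
Classification: blue sky


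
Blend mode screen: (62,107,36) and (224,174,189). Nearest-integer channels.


Screen: C = 255 - (255-A)×(255-B)/255, rounded to nearest integer
R: 255 - (255-62)×(255-224)/255 = 255 - 5983/255 ≈ 255 - 23.463 = 231.537 → 232
G: 255 - (255-107)×(255-174)/255 = 255 - 11988/255 ≈ 255 - 47.012 = 207.988 → 208
B: 255 - (255-36)×(255-189)/255 = 255 - 14454/255 ≈ 255 - 56.682 = 198.318 → 198
= RGB(232, 208, 198)


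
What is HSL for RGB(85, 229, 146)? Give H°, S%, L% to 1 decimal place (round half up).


Normalize: R'=85/255≈0.3333, G'=229/255≈0.8980, B'=146/255≈0.5725
Max=229/255, Min=85/255, Δ=Max-Min=144/255
L = (Max+Min)/2 = (229+85)/510 = 314/510 = 0.61568… → L = 61.6%
L > 0.5 → S = Δ/(2-Max-Min) = 144/(510-229-85) = 144/196 = 0.73469… → S = 73.5%
(the 1/255 factors cancel in S and H, so raw channel differences can be used)
Max is G' → H = 60 × ((B-R)/Δ + 2) = 60 × ((146-85)/144 + 2)
  61/144 + 2 = 0.4236… + 2 = 2.4236…
  H = 60 × 2.4236… = 145.416…° → H = 145.4°
= HSL(145.4°, 73.5%, 61.6%)


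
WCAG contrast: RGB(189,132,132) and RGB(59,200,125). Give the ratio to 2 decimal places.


Linearize each sRGB channel c=v/255: c/12.92 if c ≤ 0.04045 else ((c+0.055)/1.055)^2.4
L = 0.2126×R_lin + 0.7152×G_lin + 0.0722×B_lin
Color 1 (189,132,132):
  R=189: 189/255≈0.7412 > 0.04045 → ((0.7412+0.055)/1.055)^2.4 ≈ 0.50888
  G=132: 132/255≈0.5176 > 0.04045 → ((0.5176+0.055)/1.055)^2.4 ≈ 0.23074
  B=132: 132/255≈0.5176 > 0.04045 → ((0.5176+0.055)/1.055)^2.4 ≈ 0.23074
  L1 = 0.2126×0.50888 + 0.7152×0.23074 + 0.0722×0.23074 ≈ 0.28987
Color 2 (59,200,125):
  R=59: 59/255≈0.2314 > 0.04045 → ((0.2314+0.055)/1.055)^2.4 ≈ 0.04374
  G=200: 200/255≈0.7843 > 0.04045 → ((0.7843+0.055)/1.055)^2.4 ≈ 0.57758
  B=125: 125/255≈0.4902 > 0.04045 → ((0.4902+0.055)/1.055)^2.4 ≈ 0.20508
  L2 = 0.2126×0.04374 + 0.7152×0.57758 + 0.0722×0.20508 ≈ 0.43719
Lighter = 0.43719, Darker = 0.28987
Ratio = (L_lighter + 0.05) / (L_darker + 0.05)
Ratio = (0.43719 + 0.05) / (0.28987 + 0.05) = 0.48719 / 0.33987 ≈ 1.4334
Ratio ≈ 1.43:1


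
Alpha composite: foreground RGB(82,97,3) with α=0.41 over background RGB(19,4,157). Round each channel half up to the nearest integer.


C = α×F + (1-α)×B, with 1-α = 0.59
R: 0.41×82 + 0.59×19 = 33.62 + 11.21 = 44.83 → 45
G: 0.41×97 + 0.59×4 = 39.77 + 2.36 = 42.13 → 42
B: 0.41×3 + 0.59×157 = 1.23 + 92.63 = 93.86 → 94
= RGB(45, 42, 94)


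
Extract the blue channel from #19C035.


Color: #19C035
R = 19 = 25
G = C0 = 192
B = 35 = 53
Blue = 53


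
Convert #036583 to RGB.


03 → 3 (R)
65 → 101 (G)
83 → 131 (B)
= RGB(3, 101, 131)


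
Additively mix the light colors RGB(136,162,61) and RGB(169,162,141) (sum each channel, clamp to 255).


Additive: each channel = min(255, C₁+C₂)
R: 136+169 = 305 → 255
G: 162+162 = 324 → 255
B: 61+141 = 202 → 202
= RGB(255, 255, 202)


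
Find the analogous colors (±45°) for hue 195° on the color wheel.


Base hue: 195°
Left analog: (195 - 45) mod 360 = 150°
Right analog: (195 + 45) mod 360 = 240°
Analogous hues = 150° and 240°


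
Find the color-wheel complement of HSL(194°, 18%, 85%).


Complement = opposite side of color wheel = hue + 180°
H' = (194 + 180) mod 360 = 14°
S and L unchanged.
= HSL(14°, 18%, 85%)


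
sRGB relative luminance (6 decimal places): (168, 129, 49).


Linearize each channel (sRGB transfer function): c = v/255; c_lin = c/12.92 if c ≤ 0.04045, else ((c+0.055)/1.055)^2.4
  R: 168/255 ≈ 0.658824 > 0.04045 → ((0.658824+0.055)/1.055)^2.4 ≈ 0.391572
  G: 129/255 ≈ 0.505882 > 0.04045 → ((0.505882+0.055)/1.055)^2.4 ≈ 0.219526
  B: 49/255 ≈ 0.192157 > 0.04045 → ((0.192157+0.055)/1.055)^2.4 ≈ 0.030713
R_lin = 0.391572, G_lin = 0.219526, B_lin = 0.030713
L = 0.2126×R + 0.7152×G + 0.0722×B
L = 0.2126×0.391572 + 0.7152×0.219526 + 0.0722×0.030713
L ≈ 0.242471


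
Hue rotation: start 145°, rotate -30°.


New hue = (H + rotation) mod 360
New hue = (145 -30) mod 360
= 115 mod 360
= 115°


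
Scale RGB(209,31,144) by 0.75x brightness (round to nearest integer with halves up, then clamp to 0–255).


Multiply each channel by 0.75, round half up, clamp to [0, 255]
R: 209×0.75 = 156.75 → round → 157
G: 31×0.75 = 23.25 → round → 23
B: 144×0.75 = 108
= RGB(157, 23, 108)


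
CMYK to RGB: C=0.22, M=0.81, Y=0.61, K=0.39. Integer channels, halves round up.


R = 255 × (1-C) × (1-K) = 255 × 0.78 × 0.61 = 121.329 → 121
G = 255 × (1-M) × (1-K) = 255 × 0.19 × 0.61 = 29.5545 → 30
B = 255 × (1-Y) × (1-K) = 255 × 0.39 × 0.61 = 60.6645 → 61
= RGB(121, 30, 61)


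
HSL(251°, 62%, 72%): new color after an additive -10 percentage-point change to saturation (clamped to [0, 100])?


Original S = 62%
Adjustment = -10 percentage points
New S = 62 + (-10) = 52
Clamp to [0, 100] → 52
= HSL(251°, 52%, 72%)


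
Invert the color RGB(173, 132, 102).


Invert: (255-R, 255-G, 255-B)
R: 255-173 = 82
G: 255-132 = 123
B: 255-102 = 153
= RGB(82, 123, 153)


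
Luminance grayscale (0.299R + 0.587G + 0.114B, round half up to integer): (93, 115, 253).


Gray = 0.299×R + 0.587×G + 0.114×B
Gray = 0.299×93 + 0.587×115 + 0.114×253
Gray = 27.807 + 67.505 + 28.842
Gray = 124.154 → round half up → 124
Gray = 124


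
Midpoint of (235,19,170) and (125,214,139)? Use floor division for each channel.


Midpoint: each channel = ⌊(C₁+C₂)/2⌋
R: ⌊(235+125)/2⌋ = 180
G: ⌊(19+214)/2⌋ = 116
B: ⌊(170+139)/2⌋ = 154
= RGB(180, 116, 154)


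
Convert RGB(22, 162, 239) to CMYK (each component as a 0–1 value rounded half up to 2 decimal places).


R'=22/255≈0.0863, G'=162/255≈0.6353, B'=239/255≈0.9373
K = 1 - max(R',G',B') = 1 - 239/255 = 16/255 = 0.06274… → 0.06
(1-R'-K)/(1-K) simplifies to (max-R)/max with max = 239:
C = (239-22)/239 = 217/239 = 0.90794… → 0.91
M = (239-162)/239 = 77/239 = 0.32217… → 0.32
Y = (239-239)/239 = 0/239 = 0 → 0.00
= CMYK(0.91, 0.32, 0.00, 0.06)


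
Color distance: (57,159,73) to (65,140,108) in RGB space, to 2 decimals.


d = √[(R₁-R₂)² + (G₁-G₂)² + (B₁-B₂)²]
d = √[(57-65)² + (159-140)² + (73-108)²]
d = √[64 + 361 + 1225]
d = √1650
d ≈ 40.62


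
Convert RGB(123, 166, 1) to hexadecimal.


R = 123 → 7B (hex)
G = 166 → A6 (hex)
B = 1 → 01 (hex)
Hex = #7BA601


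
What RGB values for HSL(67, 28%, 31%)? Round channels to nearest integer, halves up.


H=67°, S=0.28, L=0.31
C = (1-|2L-1|)×S = (1-|-0.38|)×0.28 = 0.1736
H' = H/60 = 67/60 ≈ 1.1167; X = C×(1-|H' mod 2 - 1|) ≈ 0.1533
m = L - C/2 = 0.31 - 0.0868 = 0.2232
Sector ⌊H'⌋ = 1 → (R',G',B') = (≈0.1533, 0.1736, 0.0)
RGB = ((R'+m)×255, (G'+m)×255, (B'+m)×255) = (96.0194, 101.184, 56.916)
Round half up → RGB(96, 101, 57)


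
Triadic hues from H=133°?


Triadic: equally spaced at 120° intervals
H1 = 133°
H2 = (133 + 120) mod 360 = 253°
H3 = (133 + 240) mod 360 = 13°
Triadic = 133°, 253°, 13°


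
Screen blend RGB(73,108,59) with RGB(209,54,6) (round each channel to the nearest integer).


Screen: C = 255 - (255-A)×(255-B)/255, rounded to nearest integer
R: 255 - (255-73)×(255-209)/255 = 255 - 8372/255 ≈ 255 - 32.831 = 222.169 → 222
G: 255 - (255-108)×(255-54)/255 = 255 - 29547/255 ≈ 255 - 115.871 = 139.129 → 139
B: 255 - (255-59)×(255-6)/255 = 255 - 48804/255 ≈ 255 - 191.388 = 63.612 → 64
= RGB(222, 139, 64)


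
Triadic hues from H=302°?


Triadic: equally spaced at 120° intervals
H1 = 302°
H2 = (302 + 120) mod 360 = 62°
H3 = (302 + 240) mod 360 = 182°
Triadic = 302°, 62°, 182°


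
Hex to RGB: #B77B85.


B7 → 183 (R)
7B → 123 (G)
85 → 133 (B)
= RGB(183, 123, 133)


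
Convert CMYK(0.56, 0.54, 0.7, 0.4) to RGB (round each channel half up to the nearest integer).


R = 255 × (1-C) × (1-K) = 255 × 0.44 × 0.60 = 67.32 → 67
G = 255 × (1-M) × (1-K) = 255 × 0.46 × 0.60 = 70.38 → 70
B = 255 × (1-Y) × (1-K) = 255 × 0.30 × 0.60 = 45.9 → 46
= RGB(67, 70, 46)


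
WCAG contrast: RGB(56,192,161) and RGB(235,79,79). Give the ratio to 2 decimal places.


Linearize each sRGB channel c=v/255: c/12.92 if c ≤ 0.04045 else ((c+0.055)/1.055)^2.4
L = 0.2126×R_lin + 0.7152×G_lin + 0.0722×B_lin
Color 1 (56,192,161):
  R=56: 56/255≈0.2196 > 0.04045 → ((0.2196+0.055)/1.055)^2.4 ≈ 0.03955
  G=192: 192/255≈0.7529 > 0.04045 → ((0.7529+0.055)/1.055)^2.4 ≈ 0.52712
  B=161: 161/255≈0.6314 > 0.04045 → ((0.6314+0.055)/1.055)^2.4 ≈ 0.35640
  L1 = 0.2126×0.03955 + 0.7152×0.52712 + 0.0722×0.35640 ≈ 0.41113
Color 2 (235,79,79):
  R=235: 235/255≈0.9216 > 0.04045 → ((0.9216+0.055)/1.055)^2.4 ≈ 0.83077
  G=79: 79/255≈0.3098 > 0.04045 → ((0.3098+0.055)/1.055)^2.4 ≈ 0.07819
  B=79: 79/255≈0.3098 > 0.04045 → ((0.3098+0.055)/1.055)^2.4 ≈ 0.07819
  L2 = 0.2126×0.83077 + 0.7152×0.07819 + 0.0722×0.07819 ≈ 0.23819
Lighter = 0.41113, Darker = 0.23819
Ratio = (L_lighter + 0.05) / (L_darker + 0.05)
Ratio = (0.41113 + 0.05) / (0.23819 + 0.05) = 0.46113 / 0.28819 ≈ 1.6001
Ratio ≈ 1.60:1


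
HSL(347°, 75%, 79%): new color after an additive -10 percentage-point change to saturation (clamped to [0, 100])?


Original S = 75%
Adjustment = -10 percentage points
New S = 75 + (-10) = 65
Clamp to [0, 100] → 65
= HSL(347°, 65%, 79%)


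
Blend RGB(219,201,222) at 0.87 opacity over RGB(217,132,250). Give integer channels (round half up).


C = α×F + (1-α)×B, with 1-α = 0.13
R: 0.87×219 + 0.13×217 = 190.53 + 28.21 = 218.74 → 219
G: 0.87×201 + 0.13×132 = 174.87 + 17.16 = 192.03 → 192
B: 0.87×222 + 0.13×250 = 193.14 + 32.50 = 225.64 → 226
= RGB(219, 192, 226)


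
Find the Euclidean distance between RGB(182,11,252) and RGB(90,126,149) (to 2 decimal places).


d = √[(R₁-R₂)² + (G₁-G₂)² + (B₁-B₂)²]
d = √[(182-90)² + (11-126)² + (252-149)²]
d = √[8464 + 13225 + 10609]
d = √32298
d ≈ 179.72


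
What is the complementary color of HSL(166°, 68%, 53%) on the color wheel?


Complement = opposite side of color wheel = hue + 180°
H' = (166 + 180) mod 360 = 346°
S and L unchanged.
= HSL(346°, 68%, 53%)


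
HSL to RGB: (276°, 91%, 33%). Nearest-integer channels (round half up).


H=276°, S=0.91, L=0.33
C = (1-|2L-1|)×S = (1-|-0.34|)×0.91 = 0.6006
H' = H/60 = 276/60 ≈ 4.6000; X = C×(1-|H' mod 2 - 1|) = 0.36036
m = L - C/2 = 0.33 - 0.3003 = 0.0297
Sector ⌊H'⌋ = 4 → (R',G',B') = (0.36036, 0.0, 0.6006)
RGB = ((R'+m)×255, (G'+m)×255, (B'+m)×255) = (99.4653, 7.5735, 160.7265)
Round half up → RGB(99, 8, 161)


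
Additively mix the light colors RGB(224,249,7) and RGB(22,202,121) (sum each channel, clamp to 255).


Additive: each channel = min(255, C₁+C₂)
R: 224+22 = 246 → 246
G: 249+202 = 451 → 255
B: 7+121 = 128 → 128
= RGB(246, 255, 128)


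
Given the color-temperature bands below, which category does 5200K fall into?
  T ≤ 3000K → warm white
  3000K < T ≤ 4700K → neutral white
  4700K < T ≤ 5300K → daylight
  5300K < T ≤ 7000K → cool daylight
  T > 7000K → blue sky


Temperature: 5200K
4700K < 5200K ≤ 5300K → daylight
Classification: daylight


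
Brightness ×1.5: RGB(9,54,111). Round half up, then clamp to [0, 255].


Multiply each channel by 1.5, round half up, clamp to [0, 255]
R: 9×1.5 = 13.5 → round → 14
G: 54×1.5 = 81
B: 111×1.5 = 166.5 → round → 167
= RGB(14, 81, 167)


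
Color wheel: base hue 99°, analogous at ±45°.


Base hue: 99°
Left analog: (99 - 45) mod 360 = 54°
Right analog: (99 + 45) mod 360 = 144°
Analogous hues = 54° and 144°


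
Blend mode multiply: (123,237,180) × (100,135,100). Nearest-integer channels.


Multiply: C = A×B/255, rounded to nearest integer
R: 123×100/255 = 12300/255 ≈ 48.235 → 48
G: 237×135/255 = 31995/255 ≈ 125.471 → 125
B: 180×100/255 = 18000/255 ≈ 70.588 → 71
= RGB(48, 125, 71)


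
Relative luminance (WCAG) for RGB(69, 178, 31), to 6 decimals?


Linearize each channel (sRGB transfer function): c = v/255; c_lin = c/12.92 if c ≤ 0.04045, else ((c+0.055)/1.055)^2.4
  R: 69/255 ≈ 0.270588 > 0.04045 → ((0.270588+0.055)/1.055)^2.4 ≈ 0.059511
  G: 178/255 ≈ 0.698039 > 0.04045 → ((0.698039+0.055)/1.055)^2.4 ≈ 0.445201
  B: 31/255 ≈ 0.121569 > 0.04045 → ((0.121569+0.055)/1.055)^2.4 ≈ 0.013702
R_lin = 0.059511, G_lin = 0.445201, B_lin = 0.013702
L = 0.2126×R + 0.7152×G + 0.0722×B
L = 0.2126×0.059511 + 0.7152×0.445201 + 0.0722×0.013702
L ≈ 0.332049


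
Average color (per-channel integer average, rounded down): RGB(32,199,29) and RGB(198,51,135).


Midpoint: each channel = ⌊(C₁+C₂)/2⌋
R: ⌊(32+198)/2⌋ = 115
G: ⌊(199+51)/2⌋ = 125
B: ⌊(29+135)/2⌋ = 82
= RGB(115, 125, 82)


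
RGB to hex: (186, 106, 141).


R = 186 → BA (hex)
G = 106 → 6A (hex)
B = 141 → 8D (hex)
Hex = #BA6A8D


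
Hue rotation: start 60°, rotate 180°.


New hue = (H + rotation) mod 360
New hue = (60 + 180) mod 360
= 240 mod 360
= 240°


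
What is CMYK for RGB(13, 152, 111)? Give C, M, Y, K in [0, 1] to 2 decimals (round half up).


R'=13/255≈0.0510, G'=152/255≈0.5961, B'=111/255≈0.4353
K = 1 - max(R',G',B') = 1 - 152/255 = 103/255 = 0.40392… → 0.40
(1-R'-K)/(1-K) simplifies to (max-R)/max with max = 152:
C = (152-13)/152 = 139/152 = 0.91447… → 0.91
M = (152-152)/152 = 0/152 = 0 → 0.00
Y = (152-111)/152 = 41/152 = 0.26973… → 0.27
= CMYK(0.91, 0.00, 0.27, 0.40)


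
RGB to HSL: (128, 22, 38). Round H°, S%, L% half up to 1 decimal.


Normalize: R'=128/255≈0.5020, G'=22/255≈0.0863, B'=38/255≈0.1490
Max=128/255, Min=22/255, Δ=Max-Min=106/255
L = (Max+Min)/2 = (128+22)/510 = 150/510 = 0.29411… → L = 29.4%
L ≤ 0.5 → S = Δ/(Max+Min) = 106/(128+22) = 106/150 = 0.70666… → S = 70.7%
(the 1/255 factors cancel in S and H, so raw channel differences can be used)
Max is R' → H = 60 × (((G-B)/Δ) mod 6) = 60 × (((22-38)/106) mod 6)
  (-16)/106 = -0.1509…; negative, so add 6 → 5.8490…
  H = 60 × 5.8490… = 350.943…° → H = 350.9°
= HSL(350.9°, 70.7%, 29.4%)


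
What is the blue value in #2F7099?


Color: #2F7099
R = 2F = 47
G = 70 = 112
B = 99 = 153
Blue = 153


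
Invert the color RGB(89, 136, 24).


Invert: (255-R, 255-G, 255-B)
R: 255-89 = 166
G: 255-136 = 119
B: 255-24 = 231
= RGB(166, 119, 231)


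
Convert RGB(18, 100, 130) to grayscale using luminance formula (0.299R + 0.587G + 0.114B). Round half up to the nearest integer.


Gray = 0.299×R + 0.587×G + 0.114×B
Gray = 0.299×18 + 0.587×100 + 0.114×130
Gray = 5.382 + 58.700 + 14.820
Gray = 78.902 → round half up → 79
Gray = 79


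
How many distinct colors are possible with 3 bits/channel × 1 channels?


Total bits = 3 bits/channel × 1 channels = 3 bits
Distinct colors = 2^3
= 8 colors


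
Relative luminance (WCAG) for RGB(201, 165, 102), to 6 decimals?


Linearize each channel (sRGB transfer function): c = v/255; c_lin = c/12.92 if c ≤ 0.04045, else ((c+0.055)/1.055)^2.4
  R: 201/255 ≈ 0.788235 > 0.04045 → ((0.788235+0.055)/1.055)^2.4 ≈ 0.584078
  G: 165/255 ≈ 0.647059 > 0.04045 → ((0.647059+0.055)/1.055)^2.4 ≈ 0.376262
  B: 102/255 ≈ 0.400000 > 0.04045 → ((0.400000+0.055)/1.055)^2.4 ≈ 0.132868
R_lin = 0.584078, G_lin = 0.376262, B_lin = 0.132868
L = 0.2126×R + 0.7152×G + 0.0722×B
L = 0.2126×0.584078 + 0.7152×0.376262 + 0.0722×0.132868
L ≈ 0.402871


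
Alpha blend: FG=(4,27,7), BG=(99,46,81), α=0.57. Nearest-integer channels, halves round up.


C = α×F + (1-α)×B, with 1-α = 0.43
R: 0.57×4 + 0.43×99 = 2.28 + 42.57 = 44.85 → 45
G: 0.57×27 + 0.43×46 = 15.39 + 19.78 = 35.17 → 35
B: 0.57×7 + 0.43×81 = 3.99 + 34.83 = 38.82 → 39
= RGB(45, 35, 39)


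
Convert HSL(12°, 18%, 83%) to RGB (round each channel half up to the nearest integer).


H=12°, S=0.18, L=0.83
C = (1-|2L-1|)×S = (1-|0.66|)×0.18 = 0.0612
H' = H/60 = 12/60 ≈ 0.2000; X = C×(1-|H' mod 2 - 1|) = 0.01224
m = L - C/2 = 0.83 - 0.0306 = 0.7994
Sector ⌊H'⌋ = 0 → (R',G',B') = (0.0612, 0.01224, 0.0)
RGB = ((R'+m)×255, (G'+m)×255, (B'+m)×255) = (219.453, 206.9682, 203.847)
Round half up → RGB(219, 207, 204)


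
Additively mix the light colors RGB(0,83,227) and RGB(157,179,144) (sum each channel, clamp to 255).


Additive: each channel = min(255, C₁+C₂)
R: 0+157 = 157 → 157
G: 83+179 = 262 → 255
B: 227+144 = 371 → 255
= RGB(157, 255, 255)


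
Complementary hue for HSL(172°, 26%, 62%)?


Complement = opposite side of color wheel = hue + 180°
H' = (172 + 180) mod 360 = 352°
S and L unchanged.
= HSL(352°, 26%, 62%)


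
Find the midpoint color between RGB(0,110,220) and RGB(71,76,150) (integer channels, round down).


Midpoint: each channel = ⌊(C₁+C₂)/2⌋
R: ⌊(0+71)/2⌋ = 35
G: ⌊(110+76)/2⌋ = 93
B: ⌊(220+150)/2⌋ = 185
= RGB(35, 93, 185)


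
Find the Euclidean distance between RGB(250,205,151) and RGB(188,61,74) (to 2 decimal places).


d = √[(R₁-R₂)² + (G₁-G₂)² + (B₁-B₂)²]
d = √[(250-188)² + (205-61)² + (151-74)²]
d = √[3844 + 20736 + 5929]
d = √30509
d ≈ 174.67


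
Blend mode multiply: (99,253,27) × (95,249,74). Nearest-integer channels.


Multiply: C = A×B/255, rounded to nearest integer
R: 99×95/255 = 9405/255 ≈ 36.882 → 37
G: 253×249/255 = 62997/255 ≈ 247.047 → 247
B: 27×74/255 = 1998/255 ≈ 7.835 → 8
= RGB(37, 247, 8)


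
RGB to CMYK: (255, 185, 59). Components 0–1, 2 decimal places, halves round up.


R'=255/255≈1.0000, G'=185/255≈0.7255, B'=59/255≈0.2314
K = 1 - max(R',G',B') = 1 - 255/255 = 0/255 = 0 → 0.00
(1-R'-K)/(1-K) simplifies to (max-R)/max with max = 255:
C = (255-255)/255 = 0/255 = 0 → 0.00
M = (255-185)/255 = 70/255 = 0.27450… → 0.27
Y = (255-59)/255 = 196/255 = 0.76862… → 0.77
= CMYK(0.00, 0.27, 0.77, 0.00)


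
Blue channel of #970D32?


Color: #970D32
R = 97 = 151
G = 0D = 13
B = 32 = 50
Blue = 50


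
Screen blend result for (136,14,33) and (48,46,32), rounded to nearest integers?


Screen: C = 255 - (255-A)×(255-B)/255, rounded to nearest integer
R: 255 - (255-136)×(255-48)/255 = 255 - 24633/255 ≈ 255 - 96.600 = 158.400 → 158
G: 255 - (255-14)×(255-46)/255 = 255 - 50369/255 ≈ 255 - 197.525 = 57.475 → 57
B: 255 - (255-33)×(255-32)/255 = 255 - 49506/255 ≈ 255 - 194.141 = 60.859 → 61
= RGB(158, 57, 61)


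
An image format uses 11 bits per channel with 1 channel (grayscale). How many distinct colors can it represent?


Total bits = 11 bits/channel × 1 channels = 11 bits
Distinct colors = 2^11
= 2,048 colors


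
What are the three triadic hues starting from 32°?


Triadic: equally spaced at 120° intervals
H1 = 32°
H2 = (32 + 120) mod 360 = 152°
H3 = (32 + 240) mod 360 = 272°
Triadic = 32°, 152°, 272°


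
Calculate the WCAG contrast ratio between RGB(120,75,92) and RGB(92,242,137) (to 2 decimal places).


Linearize each sRGB channel c=v/255: c/12.92 if c ≤ 0.04045 else ((c+0.055)/1.055)^2.4
L = 0.2126×R_lin + 0.7152×G_lin + 0.0722×B_lin
Color 1 (120,75,92):
  R=120: 120/255≈0.4706 > 0.04045 → ((0.4706+0.055)/1.055)^2.4 ≈ 0.18782
  G=75: 75/255≈0.2941 > 0.04045 → ((0.2941+0.055)/1.055)^2.4 ≈ 0.07036
  B=92: 92/255≈0.3608 > 0.04045 → ((0.3608+0.055)/1.055)^2.4 ≈ 0.10702
  L1 = 0.2126×0.18782 + 0.7152×0.07036 + 0.0722×0.10702 ≈ 0.09798
Color 2 (92,242,137):
  R=92: 92/255≈0.3608 > 0.04045 → ((0.3608+0.055)/1.055)^2.4 ≈ 0.10702
  G=242: 242/255≈0.9490 > 0.04045 → ((0.9490+0.055)/1.055)^2.4 ≈ 0.88792
  B=137: 137/255≈0.5373 > 0.04045 → ((0.5373+0.055)/1.055)^2.4 ≈ 0.25016
  L2 = 0.2126×0.10702 + 0.7152×0.88792 + 0.0722×0.25016 ≈ 0.67586
Lighter = 0.67586, Darker = 0.09798
Ratio = (L_lighter + 0.05) / (L_darker + 0.05)
Ratio = (0.67586 + 0.05) / (0.09798 + 0.05) = 0.72586 / 0.14798 ≈ 4.9051
Ratio ≈ 4.91:1


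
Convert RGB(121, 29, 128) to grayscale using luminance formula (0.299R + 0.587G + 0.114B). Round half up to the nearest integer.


Gray = 0.299×R + 0.587×G + 0.114×B
Gray = 0.299×121 + 0.587×29 + 0.114×128
Gray = 36.179 + 17.023 + 14.592
Gray = 67.794 → round half up → 68
Gray = 68


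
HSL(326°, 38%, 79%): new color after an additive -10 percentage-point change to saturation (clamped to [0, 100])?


Original S = 38%
Adjustment = -10 percentage points
New S = 38 + (-10) = 28
Clamp to [0, 100] → 28
= HSL(326°, 28%, 79%)


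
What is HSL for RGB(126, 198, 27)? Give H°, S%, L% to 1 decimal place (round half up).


Normalize: R'=126/255≈0.4941, G'=198/255≈0.7765, B'=27/255≈0.1059
Max=198/255, Min=27/255, Δ=Max-Min=171/255
L = (Max+Min)/2 = (198+27)/510 = 225/510 = 0.44117… → L = 44.1%
L ≤ 0.5 → S = Δ/(Max+Min) = 171/(198+27) = 171/225 = 0.76 → S = 76.0%
(the 1/255 factors cancel in S and H, so raw channel differences can be used)
Max is G' → H = 60 × ((B-R)/Δ + 2) = 60 × ((27-126)/171 + 2)
  -99/171 + 2 = -0.5789… + 2 = 1.4210…
  H = 60 × 1.4210… = 85.263…° → H = 85.3°
= HSL(85.3°, 76.0%, 44.1%)


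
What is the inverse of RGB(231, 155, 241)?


Invert: (255-R, 255-G, 255-B)
R: 255-231 = 24
G: 255-155 = 100
B: 255-241 = 14
= RGB(24, 100, 14)


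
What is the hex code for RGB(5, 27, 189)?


R = 5 → 05 (hex)
G = 27 → 1B (hex)
B = 189 → BD (hex)
Hex = #051BBD


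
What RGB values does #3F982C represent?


3F → 63 (R)
98 → 152 (G)
2C → 44 (B)
= RGB(63, 152, 44)


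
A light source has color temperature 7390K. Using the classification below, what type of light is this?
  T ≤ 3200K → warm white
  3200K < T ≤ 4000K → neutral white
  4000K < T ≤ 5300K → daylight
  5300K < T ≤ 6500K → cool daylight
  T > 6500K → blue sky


Temperature: 7390K
7390K > 6500K → blue sky
Classification: blue sky


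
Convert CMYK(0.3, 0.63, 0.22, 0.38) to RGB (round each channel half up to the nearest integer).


R = 255 × (1-C) × (1-K) = 255 × 0.70 × 0.62 = 110.67 → 111
G = 255 × (1-M) × (1-K) = 255 × 0.37 × 0.62 = 58.497 → 58
B = 255 × (1-Y) × (1-K) = 255 × 0.78 × 0.62 = 123.318 → 123
= RGB(111, 58, 123)


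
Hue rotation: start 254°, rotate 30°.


New hue = (H + rotation) mod 360
New hue = (254 + 30) mod 360
= 284 mod 360
= 284°


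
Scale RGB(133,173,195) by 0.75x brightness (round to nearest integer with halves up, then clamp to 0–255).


Multiply each channel by 0.75, round half up, clamp to [0, 255]
R: 133×0.75 = 99.75 → round → 100
G: 173×0.75 = 129.75 → round → 130
B: 195×0.75 = 146.25 → round → 146
= RGB(100, 130, 146)


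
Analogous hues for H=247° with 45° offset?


Base hue: 247°
Left analog: (247 - 45) mod 360 = 202°
Right analog: (247 + 45) mod 360 = 292°
Analogous hues = 202° and 292°


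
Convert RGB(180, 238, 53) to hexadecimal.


R = 180 → B4 (hex)
G = 238 → EE (hex)
B = 53 → 35 (hex)
Hex = #B4EE35


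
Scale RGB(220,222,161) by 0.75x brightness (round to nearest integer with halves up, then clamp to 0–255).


Multiply each channel by 0.75, round half up, clamp to [0, 255]
R: 220×0.75 = 165
G: 222×0.75 = 166.5 → round → 167
B: 161×0.75 = 120.75 → round → 121
= RGB(165, 167, 121)


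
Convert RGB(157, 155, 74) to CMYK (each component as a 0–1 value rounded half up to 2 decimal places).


R'=157/255≈0.6157, G'=155/255≈0.6078, B'=74/255≈0.2902
K = 1 - max(R',G',B') = 1 - 157/255 = 98/255 = 0.38431… → 0.38
(1-R'-K)/(1-K) simplifies to (max-R)/max with max = 157:
C = (157-157)/157 = 0/157 = 0 → 0.00
M = (157-155)/157 = 2/157 = 0.01273… → 0.01
Y = (157-74)/157 = 83/157 = 0.52866… → 0.53
= CMYK(0.00, 0.01, 0.53, 0.38)


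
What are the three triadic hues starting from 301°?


Triadic: equally spaced at 120° intervals
H1 = 301°
H2 = (301 + 120) mod 360 = 61°
H3 = (301 + 240) mod 360 = 181°
Triadic = 301°, 61°, 181°


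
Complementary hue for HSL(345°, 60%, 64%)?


Complement = opposite side of color wheel = hue + 180°
H' = (345 + 180) mod 360 = 165°
S and L unchanged.
= HSL(165°, 60%, 64%)


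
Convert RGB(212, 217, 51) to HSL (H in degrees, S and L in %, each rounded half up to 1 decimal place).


Normalize: R'=212/255≈0.8314, G'=217/255≈0.8510, B'=51/255≈0.2000
Max=217/255, Min=51/255, Δ=Max-Min=166/255
L = (Max+Min)/2 = (217+51)/510 = 268/510 = 0.52549… → L = 52.5%
L > 0.5 → S = Δ/(2-Max-Min) = 166/(510-217-51) = 166/242 = 0.68595… → S = 68.6%
(the 1/255 factors cancel in S and H, so raw channel differences can be used)
Max is G' → H = 60 × ((B-R)/Δ + 2) = 60 × ((51-212)/166 + 2)
  -161/166 + 2 = -0.9698… + 2 = 1.0301…
  H = 60 × 1.0301… = 61.807…° → H = 61.8°
= HSL(61.8°, 68.6%, 52.5%)


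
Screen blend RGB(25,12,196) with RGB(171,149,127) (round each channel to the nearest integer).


Screen: C = 255 - (255-A)×(255-B)/255, rounded to nearest integer
R: 255 - (255-25)×(255-171)/255 = 255 - 19320/255 ≈ 255 - 75.765 = 179.235 → 179
G: 255 - (255-12)×(255-149)/255 = 255 - 25758/255 ≈ 255 - 101.012 = 153.988 → 154
B: 255 - (255-196)×(255-127)/255 = 255 - 7552/255 ≈ 255 - 29.616 = 225.384 → 225
= RGB(179, 154, 225)


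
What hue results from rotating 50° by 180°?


New hue = (H + rotation) mod 360
New hue = (50 + 180) mod 360
= 230 mod 360
= 230°


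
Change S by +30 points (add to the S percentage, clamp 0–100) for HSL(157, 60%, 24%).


Original S = 60%
Adjustment = +30 percentage points
New S = 60 + (30) = 90
Clamp to [0, 100] → 90
= HSL(157°, 90%, 24%)


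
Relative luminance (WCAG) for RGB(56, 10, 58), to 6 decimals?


Linearize each channel (sRGB transfer function): c = v/255; c_lin = c/12.92 if c ≤ 0.04045, else ((c+0.055)/1.055)^2.4
  R: 56/255 ≈ 0.219608 > 0.04045 → ((0.219608+0.055)/1.055)^2.4 ≈ 0.039546
  G: 10/255 ≈ 0.039216 ≤ 0.04045 → 0.039216/12.92 ≈ 0.003035
  B: 58/255 ≈ 0.227451 > 0.04045 → ((0.227451+0.055)/1.055)^2.4 ≈ 0.042311
R_lin = 0.039546, G_lin = 0.003035, B_lin = 0.042311
L = 0.2126×R + 0.7152×G + 0.0722×B
L = 0.2126×0.039546 + 0.7152×0.003035 + 0.0722×0.042311
L ≈ 0.013633


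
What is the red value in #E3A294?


Color: #E3A294
R = E3 = 227
G = A2 = 162
B = 94 = 148
Red = 227


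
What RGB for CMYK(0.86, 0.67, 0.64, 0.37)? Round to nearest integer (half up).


R = 255 × (1-C) × (1-K) = 255 × 0.14 × 0.63 = 22.491 → 22
G = 255 × (1-M) × (1-K) = 255 × 0.33 × 0.63 = 53.0145 → 53
B = 255 × (1-Y) × (1-K) = 255 × 0.36 × 0.63 = 57.834 → 58
= RGB(22, 53, 58)


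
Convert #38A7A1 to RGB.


38 → 56 (R)
A7 → 167 (G)
A1 → 161 (B)
= RGB(56, 167, 161)


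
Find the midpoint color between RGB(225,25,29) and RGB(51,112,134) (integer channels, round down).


Midpoint: each channel = ⌊(C₁+C₂)/2⌋
R: ⌊(225+51)/2⌋ = 138
G: ⌊(25+112)/2⌋ = 68
B: ⌊(29+134)/2⌋ = 81
= RGB(138, 68, 81)


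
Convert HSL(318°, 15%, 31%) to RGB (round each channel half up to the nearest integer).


H=318°, S=0.15, L=0.31
C = (1-|2L-1|)×S = (1-|-0.38|)×0.15 = 0.093
H' = H/60 = 318/60 ≈ 5.3000; X = C×(1-|H' mod 2 - 1|) = 0.0651
m = L - C/2 = 0.31 - 0.0465 = 0.2635
Sector ⌊H'⌋ = 5 → (R',G',B') = (0.093, 0.0, 0.0651)
RGB = ((R'+m)×255, (G'+m)×255, (B'+m)×255) = (90.9075, 67.1925, 83.793)
Round half up → RGB(91, 67, 84)


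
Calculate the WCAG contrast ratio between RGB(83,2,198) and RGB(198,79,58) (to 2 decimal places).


Linearize each sRGB channel c=v/255: c/12.92 if c ≤ 0.04045 else ((c+0.055)/1.055)^2.4
L = 0.2126×R_lin + 0.7152×G_lin + 0.0722×B_lin
Color 1 (83,2,198):
  R=83: 83/255≈0.3255 > 0.04045 → ((0.3255+0.055)/1.055)^2.4 ≈ 0.08650
  G=2: 2/255≈0.0078 ≤ 0.04045 → 0.0078/12.92 ≈ 0.00061
  B=198: 198/255≈0.7765 > 0.04045 → ((0.7765+0.055)/1.055)^2.4 ≈ 0.56471
  L1 = 0.2126×0.08650 + 0.7152×0.00061 + 0.0722×0.56471 ≈ 0.05960
Color 2 (198,79,58):
  R=198: 198/255≈0.7765 > 0.04045 → ((0.7765+0.055)/1.055)^2.4 ≈ 0.56471
  G=79: 79/255≈0.3098 > 0.04045 → ((0.3098+0.055)/1.055)^2.4 ≈ 0.07819
  B=58: 58/255≈0.2275 > 0.04045 → ((0.2275+0.055)/1.055)^2.4 ≈ 0.04231
  L2 = 0.2126×0.56471 + 0.7152×0.07819 + 0.0722×0.04231 ≈ 0.17903
Lighter = 0.17903, Darker = 0.05960
Ratio = (L_lighter + 0.05) / (L_darker + 0.05)
Ratio = (0.17903 + 0.05) / (0.05960 + 0.05) = 0.22903 / 0.10960 ≈ 2.0898
Ratio ≈ 2.09:1


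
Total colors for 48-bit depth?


Colors = 2^bits = 2^48
= 281,474,976,710,656 colors


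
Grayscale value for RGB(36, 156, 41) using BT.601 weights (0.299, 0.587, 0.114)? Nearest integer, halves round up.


Gray = 0.299×R + 0.587×G + 0.114×B
Gray = 0.299×36 + 0.587×156 + 0.114×41
Gray = 10.764 + 91.572 + 4.674
Gray = 107.010 → round half up → 107
Gray = 107
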